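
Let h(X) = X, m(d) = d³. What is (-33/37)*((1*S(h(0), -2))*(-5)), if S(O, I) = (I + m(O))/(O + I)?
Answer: 165/37 ≈ 4.4595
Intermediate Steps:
S(O, I) = (I + O³)/(I + O) (S(O, I) = (I + O³)/(O + I) = (I + O³)/(I + O))
(-33/37)*((1*S(h(0), -2))*(-5)) = (-33/37)*((1*((-2 + 0³)/(-2 + 0)))*(-5)) = ((1/37)*(-33))*((1*((-2 + 0)/(-2)))*(-5)) = -33*1*(-½*(-2))*(-5)/37 = -33*1*1*(-5)/37 = -33*(-5)/37 = -33/37*(-5) = 165/37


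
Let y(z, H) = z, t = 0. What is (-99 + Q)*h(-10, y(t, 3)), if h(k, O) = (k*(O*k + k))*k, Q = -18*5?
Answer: 189000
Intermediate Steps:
Q = -90
h(k, O) = k²*(k + O*k) (h(k, O) = (k*(k + O*k))*k = k²*(k + O*k))
(-99 + Q)*h(-10, y(t, 3)) = (-99 - 90)*((-10)³*(1 + 0)) = -(-189000) = -189*(-1000) = 189000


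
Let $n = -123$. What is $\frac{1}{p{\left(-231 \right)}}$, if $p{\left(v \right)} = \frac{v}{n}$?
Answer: $\frac{41}{77} \approx 0.53247$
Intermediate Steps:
$p{\left(v \right)} = - \frac{v}{123}$ ($p{\left(v \right)} = \frac{v}{-123} = v \left(- \frac{1}{123}\right) = - \frac{v}{123}$)
$\frac{1}{p{\left(-231 \right)}} = \frac{1}{\left(- \frac{1}{123}\right) \left(-231\right)} = \frac{1}{\frac{77}{41}} = \frac{41}{77}$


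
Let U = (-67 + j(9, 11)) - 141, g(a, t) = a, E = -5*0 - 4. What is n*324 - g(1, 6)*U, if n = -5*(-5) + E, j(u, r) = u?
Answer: 7003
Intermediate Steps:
E = -4 (E = 0 - 4 = -4)
n = 21 (n = -5*(-5) - 4 = 25 - 4 = 21)
U = -199 (U = (-67 + 9) - 141 = -58 - 141 = -199)
n*324 - g(1, 6)*U = 21*324 - (-199) = 6804 - 1*(-199) = 6804 + 199 = 7003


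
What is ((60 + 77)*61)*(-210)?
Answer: -1754970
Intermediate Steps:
((60 + 77)*61)*(-210) = (137*61)*(-210) = 8357*(-210) = -1754970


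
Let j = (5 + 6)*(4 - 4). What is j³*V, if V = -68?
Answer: 0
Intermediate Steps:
j = 0 (j = 11*0 = 0)
j³*V = 0³*(-68) = 0*(-68) = 0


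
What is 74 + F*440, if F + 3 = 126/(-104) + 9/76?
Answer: -426562/247 ≈ -1727.0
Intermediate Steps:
F = -1011/247 (F = -3 + (126/(-104) + 9/76) = -3 + (126*(-1/104) + 9*(1/76)) = -3 + (-63/52 + 9/76) = -3 - 270/247 = -1011/247 ≈ -4.0931)
74 + F*440 = 74 - 1011/247*440 = 74 - 444840/247 = -426562/247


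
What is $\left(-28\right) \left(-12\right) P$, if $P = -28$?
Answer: $-9408$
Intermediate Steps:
$\left(-28\right) \left(-12\right) P = \left(-28\right) \left(-12\right) \left(-28\right) = 336 \left(-28\right) = -9408$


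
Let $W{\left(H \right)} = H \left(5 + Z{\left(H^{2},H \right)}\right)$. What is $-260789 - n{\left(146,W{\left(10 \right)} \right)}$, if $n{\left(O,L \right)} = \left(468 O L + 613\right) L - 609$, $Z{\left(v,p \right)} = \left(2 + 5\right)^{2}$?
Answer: $-19925036000$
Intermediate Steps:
$Z{\left(v,p \right)} = 49$ ($Z{\left(v,p \right)} = 7^{2} = 49$)
$W{\left(H \right)} = 54 H$ ($W{\left(H \right)} = H \left(5 + 49\right) = H 54 = 54 H$)
$n{\left(O,L \right)} = -609 + L \left(613 + 468 L O\right)$ ($n{\left(O,L \right)} = \left(468 L O + 613\right) L - 609 = \left(613 + 468 L O\right) L - 609 = L \left(613 + 468 L O\right) - 609 = -609 + L \left(613 + 468 L O\right)$)
$-260789 - n{\left(146,W{\left(10 \right)} \right)} = -260789 - \left(-609 + 613 \cdot 54 \cdot 10 + 468 \cdot 146 \left(54 \cdot 10\right)^{2}\right) = -260789 - \left(-609 + 613 \cdot 540 + 468 \cdot 146 \cdot 540^{2}\right) = -260789 - \left(-609 + 331020 + 468 \cdot 146 \cdot 291600\right) = -260789 - \left(-609 + 331020 + 19924444800\right) = -260789 - 19924775211 = -19925036000$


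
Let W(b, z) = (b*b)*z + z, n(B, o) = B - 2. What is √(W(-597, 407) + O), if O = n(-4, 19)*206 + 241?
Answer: 5*√5802315 ≈ 12044.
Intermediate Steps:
n(B, o) = -2 + B
W(b, z) = z + z*b² (W(b, z) = b²*z + z = z*b² + z = z + z*b²)
O = -995 (O = (-2 - 4)*206 + 241 = -6*206 + 241 = -1236 + 241 = -995)
√(W(-597, 407) + O) = √(407*(1 + (-597)²) - 995) = √(407*(1 + 356409) - 995) = √(407*356410 - 995) = √(145058870 - 995) = √145057875 = 5*√5802315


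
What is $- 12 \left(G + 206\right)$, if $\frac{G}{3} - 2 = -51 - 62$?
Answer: $1524$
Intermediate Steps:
$G = -333$ ($G = 6 + 3 \left(-51 - 62\right) = 6 + 3 \left(-113\right) = 6 - 339 = -333$)
$- 12 \left(G + 206\right) = - 12 \left(-333 + 206\right) = \left(-12\right) \left(-127\right) = 1524$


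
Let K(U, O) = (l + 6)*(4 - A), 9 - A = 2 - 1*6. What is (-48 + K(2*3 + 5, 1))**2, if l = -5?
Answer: 3249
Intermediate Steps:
A = 13 (A = 9 - (2 - 1*6) = 9 - (2 - 6) = 9 - 1*(-4) = 9 + 4 = 13)
K(U, O) = -9 (K(U, O) = (-5 + 6)*(4 - 1*13) = 1*(4 - 13) = 1*(-9) = -9)
(-48 + K(2*3 + 5, 1))**2 = (-48 - 9)**2 = (-57)**2 = 3249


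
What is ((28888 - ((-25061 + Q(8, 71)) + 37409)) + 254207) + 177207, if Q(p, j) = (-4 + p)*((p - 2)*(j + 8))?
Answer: 446058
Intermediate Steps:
Q(p, j) = (-4 + p)*(-2 + p)*(8 + j) (Q(p, j) = (-4 + p)*((-2 + p)*(8 + j)) = (-4 + p)*(-2 + p)*(8 + j))
((28888 - ((-25061 + Q(8, 71)) + 37409)) + 254207) + 177207 = ((28888 - ((-25061 + (64 - 48*8 + 8*71 + 8*8² + 71*8² - 6*71*8)) + 37409)) + 254207) + 177207 = ((28888 - ((-25061 + (64 - 384 + 568 + 8*64 + 71*64 - 3408)) + 37409)) + 254207) + 177207 = ((28888 - ((-25061 + (64 - 384 + 568 + 512 + 4544 - 3408)) + 37409)) + 254207) + 177207 = ((28888 - ((-25061 + 1896) + 37409)) + 254207) + 177207 = ((28888 - (-23165 + 37409)) + 254207) + 177207 = ((28888 - 1*14244) + 254207) + 177207 = ((28888 - 14244) + 254207) + 177207 = (14644 + 254207) + 177207 = 268851 + 177207 = 446058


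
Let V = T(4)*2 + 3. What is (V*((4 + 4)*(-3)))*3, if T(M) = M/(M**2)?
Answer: -252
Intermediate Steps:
T(M) = 1/M (T(M) = M/M**2 = 1/M)
V = 7/2 (V = 2/4 + 3 = (1/4)*2 + 3 = 1/2 + 3 = 7/2 ≈ 3.5000)
(V*((4 + 4)*(-3)))*3 = (7*((4 + 4)*(-3))/2)*3 = (7*(8*(-3))/2)*3 = ((7/2)*(-24))*3 = -84*3 = -252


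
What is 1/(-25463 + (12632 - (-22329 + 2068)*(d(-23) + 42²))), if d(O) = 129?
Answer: 1/38341242 ≈ 2.6082e-8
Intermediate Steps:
1/(-25463 + (12632 - (-22329 + 2068)*(d(-23) + 42²))) = 1/(-25463 + (12632 - (-22329 + 2068)*(129 + 42²))) = 1/(-25463 + (12632 - (-20261)*(129 + 1764))) = 1/(-25463 + (12632 - (-20261)*1893)) = 1/(-25463 + (12632 - 1*(-38354073))) = 1/(-25463 + (12632 + 38354073)) = 1/(-25463 + 38366705) = 1/38341242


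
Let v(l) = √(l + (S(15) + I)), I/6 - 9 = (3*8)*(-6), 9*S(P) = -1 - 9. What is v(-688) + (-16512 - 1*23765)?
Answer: -40277 + 2*I*√3373/3 ≈ -40277.0 + 38.718*I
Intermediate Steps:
S(P) = -10/9 (S(P) = (-1 - 9)/9 = (⅑)*(-10) = -10/9)
I = -810 (I = 54 + 6*((3*8)*(-6)) = 54 + 6*(24*(-6)) = 54 + 6*(-144) = 54 - 864 = -810)
v(l) = √(-7300/9 + l) (v(l) = √(l + (-10/9 - 810)) = √(l - 7300/9) = √(-7300/9 + l))
v(-688) + (-16512 - 1*23765) = √(-7300 + 9*(-688))/3 + (-16512 - 1*23765) = √(-7300 - 6192)/3 + (-16512 - 23765) = √(-13492)/3 - 40277 = (2*I*√3373)/3 - 40277 = 2*I*√3373/3 - 40277 = -40277 + 2*I*√3373/3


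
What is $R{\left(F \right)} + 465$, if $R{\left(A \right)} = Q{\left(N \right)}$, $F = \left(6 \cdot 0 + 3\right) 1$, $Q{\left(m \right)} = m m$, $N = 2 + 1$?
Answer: $474$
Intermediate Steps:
$N = 3$
$Q{\left(m \right)} = m^{2}$
$F = 3$ ($F = \left(0 + 3\right) 1 = 3 \cdot 1 = 3$)
$R{\left(A \right)} = 9$ ($R{\left(A \right)} = 3^{2} = 9$)
$R{\left(F \right)} + 465 = 9 + 465 = 474$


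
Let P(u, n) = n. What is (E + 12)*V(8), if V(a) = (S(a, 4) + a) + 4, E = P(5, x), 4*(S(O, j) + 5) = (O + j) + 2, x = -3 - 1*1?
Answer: 84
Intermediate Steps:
x = -4 (x = -3 - 1 = -4)
S(O, j) = -9/2 + O/4 + j/4 (S(O, j) = -5 + ((O + j) + 2)/4 = -5 + (2 + O + j)/4 = -5 + (1/2 + O/4 + j/4) = -9/2 + O/4 + j/4)
E = -4
V(a) = 1/2 + 5*a/4 (V(a) = ((-9/2 + a/4 + (1/4)*4) + a) + 4 = ((-9/2 + a/4 + 1) + a) + 4 = ((-7/2 + a/4) + a) + 4 = (-7/2 + 5*a/4) + 4 = 1/2 + 5*a/4)
(E + 12)*V(8) = (-4 + 12)*(1/2 + (5/4)*8) = 8*(1/2 + 10) = 8*(21/2) = 84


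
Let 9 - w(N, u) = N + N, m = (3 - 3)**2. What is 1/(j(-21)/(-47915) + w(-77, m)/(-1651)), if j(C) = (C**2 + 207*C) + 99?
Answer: -79107665/1524788 ≈ -51.881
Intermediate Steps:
m = 0 (m = 0**2 = 0)
w(N, u) = 9 - 2*N (w(N, u) = 9 - (N + N) = 9 - 2*N)
j(C) = 99 + C**2 + 207*C
1/(j(-21)/(-47915) + w(-77, m)/(-1651)) = 1/((99 + (-21)**2 + 207*(-21))/(-47915) + (9 - 2*(-77))/(-1651)) = 1/((99 + 441 - 4347)*(-1/47915) + (9 + 154)*(-1/1651)) = 1/(-3807*(-1/47915) + 163*(-1/1651)) = 1/(3807/47915 - 163/1651) = 1/(-1524788/79107665) = -79107665/1524788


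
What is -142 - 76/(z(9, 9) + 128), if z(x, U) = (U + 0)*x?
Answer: -1566/11 ≈ -142.36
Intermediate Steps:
z(x, U) = U*x
-142 - 76/(z(9, 9) + 128) = -142 - 76/(9*9 + 128) = -142 - 76/(81 + 128) = -142 - 76/209 = -142 - 76*1/209 = -142 - 4/11 = -1566/11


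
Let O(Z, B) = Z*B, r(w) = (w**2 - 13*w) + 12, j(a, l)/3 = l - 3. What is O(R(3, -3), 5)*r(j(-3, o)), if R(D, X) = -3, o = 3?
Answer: -180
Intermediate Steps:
j(a, l) = -9 + 3*l (j(a, l) = 3*(l - 3) = 3*(-3 + l) = -9 + 3*l)
r(w) = 12 + w**2 - 13*w
O(Z, B) = B*Z
O(R(3, -3), 5)*r(j(-3, o)) = (5*(-3))*(12 + (-9 + 3*3)**2 - 13*(-9 + 3*3)) = -15*(12 + (-9 + 9)**2 - 13*(-9 + 9)) = -15*(12 + 0**2 - 13*0) = -15*(12 + 0 + 0) = -15*12 = -180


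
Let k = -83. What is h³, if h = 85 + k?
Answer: 8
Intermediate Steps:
h = 2 (h = 85 - 83 = 2)
h³ = 2³ = 8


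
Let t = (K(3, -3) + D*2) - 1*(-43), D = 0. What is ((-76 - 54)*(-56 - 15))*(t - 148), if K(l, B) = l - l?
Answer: -969150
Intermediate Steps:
K(l, B) = 0
t = 43 (t = (0 + 0*2) - 1*(-43) = (0 + 0) + 43 = 0 + 43 = 43)
((-76 - 54)*(-56 - 15))*(t - 148) = ((-76 - 54)*(-56 - 15))*(43 - 148) = -130*(-71)*(-105) = 9230*(-105) = -969150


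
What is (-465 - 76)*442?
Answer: -239122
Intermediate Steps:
(-465 - 76)*442 = -541*442 = -239122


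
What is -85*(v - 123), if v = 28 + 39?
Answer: 4760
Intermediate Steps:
v = 67
-85*(v - 123) = -85*(67 - 123) = -85*(-56) = 4760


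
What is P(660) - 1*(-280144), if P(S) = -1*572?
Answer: 279572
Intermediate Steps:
P(S) = -572
P(660) - 1*(-280144) = -572 - 1*(-280144) = -572 + 280144 = 279572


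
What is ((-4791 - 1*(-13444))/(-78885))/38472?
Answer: -8653/3034863720 ≈ -2.8512e-6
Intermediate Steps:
((-4791 - 1*(-13444))/(-78885))/38472 = ((-4791 + 13444)*(-1/78885))*(1/38472) = (8653*(-1/78885))*(1/38472) = -8653/78885*1/38472 = -8653/3034863720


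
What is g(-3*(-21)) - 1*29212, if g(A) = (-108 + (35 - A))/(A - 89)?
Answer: -379688/13 ≈ -29207.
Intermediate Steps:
g(A) = (-73 - A)/(-89 + A)
g(-3*(-21)) - 1*29212 = (-73 - (-3)*(-21))/(-89 - 3*(-21)) - 1*29212 = (-73 - 1*63)/(-89 + 63) - 29212 = (-73 - 63)/(-26) - 29212 = -1/26*(-136) - 29212 = 68/13 - 29212 = -379688/13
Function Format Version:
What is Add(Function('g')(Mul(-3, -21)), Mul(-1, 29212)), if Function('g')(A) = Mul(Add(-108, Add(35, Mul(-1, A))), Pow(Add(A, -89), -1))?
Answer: Rational(-379688, 13) ≈ -29207.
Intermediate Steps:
Function('g')(A) = Mul(Pow(Add(-89, A), -1), Add(-73, Mul(-1, A))) (Function('g')(A) = Mul(Add(-73, Mul(-1, A)), Pow(Add(-89, A), -1)) = Mul(Pow(Add(-89, A), -1), Add(-73, Mul(-1, A))))
Add(Function('g')(Mul(-3, -21)), Mul(-1, 29212)) = Add(Mul(Pow(Add(-89, Mul(-3, -21)), -1), Add(-73, Mul(-1, Mul(-3, -21)))), Mul(-1, 29212)) = Add(Mul(Pow(Add(-89, 63), -1), Add(-73, Mul(-1, 63))), -29212) = Add(Mul(Pow(-26, -1), Add(-73, -63)), -29212) = Add(Mul(Rational(-1, 26), -136), -29212) = Add(Rational(68, 13), -29212) = Rational(-379688, 13)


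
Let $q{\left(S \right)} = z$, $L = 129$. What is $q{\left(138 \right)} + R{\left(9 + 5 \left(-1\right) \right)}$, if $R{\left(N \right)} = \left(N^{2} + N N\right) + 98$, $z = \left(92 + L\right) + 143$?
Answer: $494$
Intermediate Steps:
$z = 364$ ($z = \left(92 + 129\right) + 143 = 221 + 143 = 364$)
$R{\left(N \right)} = 98 + 2 N^{2}$ ($R{\left(N \right)} = \left(N^{2} + N^{2}\right) + 98 = 2 N^{2} + 98 = 98 + 2 N^{2}$)
$q{\left(S \right)} = 364$
$q{\left(138 \right)} + R{\left(9 + 5 \left(-1\right) \right)} = 364 + \left(98 + 2 \left(9 + 5 \left(-1\right)\right)^{2}\right) = 364 + \left(98 + 2 \left(9 - 5\right)^{2}\right) = 364 + \left(98 + 2 \cdot 4^{2}\right) = 364 + \left(98 + 2 \cdot 16\right) = 364 + \left(98 + 32\right) = 364 + 130 = 494$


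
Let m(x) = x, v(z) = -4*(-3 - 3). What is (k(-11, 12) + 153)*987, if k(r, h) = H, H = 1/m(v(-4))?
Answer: 1208417/8 ≈ 1.5105e+5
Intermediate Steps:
v(z) = 24 (v(z) = -4*(-6) = 24)
H = 1/24 ≈ 0.041667
k(r, h) = 1/24
(k(-11, 12) + 153)*987 = (1/24 + 153)*987 = (3673/24)*987 = 1208417/8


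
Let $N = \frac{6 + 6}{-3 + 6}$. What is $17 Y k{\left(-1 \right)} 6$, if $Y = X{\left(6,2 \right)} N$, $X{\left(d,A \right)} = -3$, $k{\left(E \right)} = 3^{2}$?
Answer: $-11016$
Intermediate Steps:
$k{\left(E \right)} = 9$
$N = 4$ ($N = \frac{12}{3} = 12 \cdot \frac{1}{3} = 4$)
$Y = -12$ ($Y = \left(-3\right) 4 = -12$)
$17 Y k{\left(-1 \right)} 6 = 17 \left(\left(-12\right) 9\right) 6 = 17 \left(-108\right) 6 = \left(-1836\right) 6 = -11016$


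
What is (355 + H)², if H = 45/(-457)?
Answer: 26305596100/208849 ≈ 1.2596e+5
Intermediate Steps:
H = -45/457 (H = 45*(-1/457) = -45/457 ≈ -0.098468)
(355 + H)² = (355 - 45/457)² = (162190/457)² = 26305596100/208849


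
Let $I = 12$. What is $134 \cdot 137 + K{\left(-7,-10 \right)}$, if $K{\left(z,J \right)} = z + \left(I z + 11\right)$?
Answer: $18278$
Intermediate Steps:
$K{\left(z,J \right)} = 11 + 13 z$ ($K{\left(z,J \right)} = z + \left(12 z + 11\right) = z + \left(11 + 12 z\right) = 11 + 13 z$)
$134 \cdot 137 + K{\left(-7,-10 \right)} = 134 \cdot 137 + \left(11 + 13 \left(-7\right)\right) = 18358 + \left(11 - 91\right) = 18358 - 80 = 18278$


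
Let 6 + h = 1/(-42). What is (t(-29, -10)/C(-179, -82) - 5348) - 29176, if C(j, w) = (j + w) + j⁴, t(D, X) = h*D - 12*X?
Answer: -1488615071990983/43118267640 ≈ -34524.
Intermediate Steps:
h = -253/42 (h = -6 + 1/(-42) = -6 - 1/42 = -253/42 ≈ -6.0238)
t(D, X) = -12*X - 253*D/42 (t(D, X) = -253*D/42 - 12*X = -12*X - 253*D/42)
C(j, w) = j + w + j⁴
(t(-29, -10)/C(-179, -82) - 5348) - 29176 = ((-12*(-10) - 253/42*(-29))/(-179 - 82 + (-179)⁴) - 5348) - 29176 = ((120 + 7337/42)/(-179 - 82 + 1026625681) - 5348) - 29176 = ((12377/42)/1026625420 - 5348) - 29176 = ((12377/42)*(1/1026625420) - 5348) - 29176 = (12377/43118267640 - 5348) - 29176 = -230596495326343/43118267640 - 29176 = -1488615071990983/43118267640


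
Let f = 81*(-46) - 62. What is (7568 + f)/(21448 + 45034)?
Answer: 1890/33241 ≈ 0.056857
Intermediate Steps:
f = -3788 (f = -3726 - 62 = -3788)
(7568 + f)/(21448 + 45034) = (7568 - 3788)/(21448 + 45034) = 3780/66482 = 3780*(1/66482) = 1890/33241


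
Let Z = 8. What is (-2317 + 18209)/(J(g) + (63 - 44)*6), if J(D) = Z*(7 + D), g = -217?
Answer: -274/27 ≈ -10.148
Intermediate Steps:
J(D) = 56 + 8*D (J(D) = 8*(7 + D) = 56 + 8*D)
(-2317 + 18209)/(J(g) + (63 - 44)*6) = (-2317 + 18209)/((56 + 8*(-217)) + (63 - 44)*6) = 15892/((56 - 1736) + 19*6) = 15892/(-1680 + 114) = 15892/(-1566) = 15892*(-1/1566) = -274/27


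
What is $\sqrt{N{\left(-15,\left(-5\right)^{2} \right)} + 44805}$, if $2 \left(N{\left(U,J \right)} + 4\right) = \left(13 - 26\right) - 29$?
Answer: $2 \sqrt{11195} \approx 211.61$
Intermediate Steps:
$N{\left(U,J \right)} = -25$ ($N{\left(U,J \right)} = -4 + \frac{\left(13 - 26\right) - 29}{2} = -4 + \frac{-13 - 29}{2} = -4 + \frac{1}{2} \left(-42\right) = -4 - 21 = -25$)
$\sqrt{N{\left(-15,\left(-5\right)^{2} \right)} + 44805} = \sqrt{-25 + 44805} = \sqrt{44780} = 2 \sqrt{11195}$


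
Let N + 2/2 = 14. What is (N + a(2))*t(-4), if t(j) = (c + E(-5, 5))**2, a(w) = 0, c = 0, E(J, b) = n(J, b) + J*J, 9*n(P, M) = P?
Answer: 629200/81 ≈ 7767.9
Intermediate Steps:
N = 13 (N = -1 + 14 = 13)
n(P, M) = P/9
E(J, b) = J**2 + J/9 (E(J, b) = J/9 + J*J = J/9 + J**2 = J**2 + J/9)
t(j) = 48400/81 (t(j) = (0 - 5*(1/9 - 5))**2 = (0 - 5*(-44/9))**2 = (0 + 220/9)**2 = (220/9)**2 = 48400/81)
(N + a(2))*t(-4) = (13 + 0)*(48400/81) = 13*(48400/81) = 629200/81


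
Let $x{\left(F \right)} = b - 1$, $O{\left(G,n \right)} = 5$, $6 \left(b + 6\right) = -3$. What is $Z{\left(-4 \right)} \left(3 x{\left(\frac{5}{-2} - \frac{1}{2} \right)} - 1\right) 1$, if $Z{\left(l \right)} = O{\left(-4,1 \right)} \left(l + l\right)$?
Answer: $940$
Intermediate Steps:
$b = - \frac{13}{2}$ ($b = -6 + \frac{1}{6} \left(-3\right) = -6 - \frac{1}{2} = - \frac{13}{2} \approx -6.5$)
$x{\left(F \right)} = - \frac{15}{2}$ ($x{\left(F \right)} = - \frac{13}{2} - 1 = - \frac{15}{2}$)
$Z{\left(l \right)} = 10 l$ ($Z{\left(l \right)} = 5 \left(l + l\right) = 5 \cdot 2 l = 10 l$)
$Z{\left(-4 \right)} \left(3 x{\left(\frac{5}{-2} - \frac{1}{2} \right)} - 1\right) 1 = 10 \left(-4\right) \left(3 \left(- \frac{15}{2}\right) - 1\right) 1 = - 40 \left(- \frac{45}{2} - 1\right) 1 = \left(-40\right) \left(- \frac{47}{2}\right) 1 = 940 \cdot 1 = 940$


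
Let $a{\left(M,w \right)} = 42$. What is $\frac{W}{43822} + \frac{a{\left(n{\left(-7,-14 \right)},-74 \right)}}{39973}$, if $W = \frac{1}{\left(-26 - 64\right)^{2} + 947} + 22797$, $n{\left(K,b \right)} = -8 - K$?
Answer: $\frac{4130430510104}{7923800501941} \approx 0.52127$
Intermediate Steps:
$W = \frac{206244460}{9047}$ ($W = \frac{1}{\left(-90\right)^{2} + 947} + 22797 = \frac{1}{8100 + 947} + 22797 = \frac{1}{9047} + 22797 = \frac{206244460}{9047} \approx 22797.0$)
$\frac{W}{43822} + \frac{a{\left(n{\left(-7,-14 \right)},-74 \right)}}{39973} = \frac{206244460}{9047 \cdot 43822} + \frac{42}{39973} = \frac{206244460}{9047} \cdot \frac{1}{43822} + 42 \cdot \frac{1}{39973} = \frac{103122230}{198228817} + \frac{42}{39973} = \frac{4130430510104}{7923800501941}$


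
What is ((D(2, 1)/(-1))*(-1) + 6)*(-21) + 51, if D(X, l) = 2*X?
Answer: -159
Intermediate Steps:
((D(2, 1)/(-1))*(-1) + 6)*(-21) + 51 = (((2*2)/(-1))*(-1) + 6)*(-21) + 51 = ((4*(-1))*(-1) + 6)*(-21) + 51 = (-4*(-1) + 6)*(-21) + 51 = (4 + 6)*(-21) + 51 = 10*(-21) + 51 = -210 + 51 = -159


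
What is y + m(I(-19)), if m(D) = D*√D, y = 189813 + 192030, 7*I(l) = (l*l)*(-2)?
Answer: 381843 - 13718*I*√14/49 ≈ 3.8184e+5 - 1047.5*I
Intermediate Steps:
I(l) = -2*l²/7 (I(l) = ((l*l)*(-2))/7 = (l²*(-2))/7 = (-2*l²)/7 = -2*l²/7)
y = 381843
m(D) = D^(3/2)
y + m(I(-19)) = 381843 + (-2/7*(-19)²)^(3/2) = 381843 + (-2/7*361)^(3/2) = 381843 + (-722/7)^(3/2) = 381843 - 13718*I*√14/49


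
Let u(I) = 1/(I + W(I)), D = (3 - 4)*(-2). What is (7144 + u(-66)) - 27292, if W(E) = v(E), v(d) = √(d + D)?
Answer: -44527113/2210 - 2*I/1105 ≈ -20148.0 - 0.00181*I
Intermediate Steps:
D = 2 (D = -1*(-2) = 2)
v(d) = √(2 + d) (v(d) = √(d + 2) = √(2 + d))
W(E) = √(2 + E)
u(I) = 1/(I + √(2 + I))
(7144 + u(-66)) - 27292 = (7144 + 1/(-66 + √(2 - 66))) - 27292 = (7144 + 1/(-66 + √(-64))) - 27292 = (7144 + 1/(-66 + 8*I)) - 27292 = (7144 + (-66 - 8*I)/4420) - 27292 = -20148 + (-66 - 8*I)/4420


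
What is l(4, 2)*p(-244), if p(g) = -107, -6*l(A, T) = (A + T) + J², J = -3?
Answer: 535/2 ≈ 267.50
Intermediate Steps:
l(A, T) = -3/2 - A/6 - T/6 (l(A, T) = -((A + T) + (-3)²)/6 = -((A + T) + 9)/6 = -(9 + A + T)/6 = -3/2 - A/6 - T/6)
l(4, 2)*p(-244) = (-3/2 - ⅙*4 - ⅙*2)*(-107) = (-3/2 - ⅔ - ⅓)*(-107) = -5/2*(-107) = 535/2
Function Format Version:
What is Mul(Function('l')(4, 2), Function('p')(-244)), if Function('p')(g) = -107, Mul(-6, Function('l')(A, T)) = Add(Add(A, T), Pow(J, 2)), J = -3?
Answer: Rational(535, 2) ≈ 267.50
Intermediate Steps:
Function('l')(A, T) = Add(Rational(-3, 2), Mul(Rational(-1, 6), A), Mul(Rational(-1, 6), T)) (Function('l')(A, T) = Mul(Rational(-1, 6), Add(Add(A, T), Pow(-3, 2))) = Mul(Rational(-1, 6), Add(Add(A, T), 9)) = Mul(Rational(-1, 6), Add(9, A, T)) = Add(Rational(-3, 2), Mul(Rational(-1, 6), A), Mul(Rational(-1, 6), T)))
Mul(Function('l')(4, 2), Function('p')(-244)) = Mul(Add(Rational(-3, 2), Mul(Rational(-1, 6), 4), Mul(Rational(-1, 6), 2)), -107) = Mul(Add(Rational(-3, 2), Rational(-2, 3), Rational(-1, 3)), -107) = Mul(Rational(-5, 2), -107) = Rational(535, 2)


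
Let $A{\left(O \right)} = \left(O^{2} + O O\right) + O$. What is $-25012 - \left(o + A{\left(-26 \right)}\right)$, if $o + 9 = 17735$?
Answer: $-44064$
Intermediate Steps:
$o = 17726$ ($o = -9 + 17735 = 17726$)
$A{\left(O \right)} = O + 2 O^{2}$ ($A{\left(O \right)} = \left(O^{2} + O^{2}\right) + O = 2 O^{2} + O = O + 2 O^{2}$)
$-25012 - \left(o + A{\left(-26 \right)}\right) = -25012 - \left(17726 - 26 \left(1 + 2 \left(-26\right)\right)\right) = -25012 - \left(17726 - 26 \left(1 - 52\right)\right) = -25012 - \left(17726 - -1326\right) = -25012 - \left(17726 + 1326\right) = -25012 - 19052 = -44064$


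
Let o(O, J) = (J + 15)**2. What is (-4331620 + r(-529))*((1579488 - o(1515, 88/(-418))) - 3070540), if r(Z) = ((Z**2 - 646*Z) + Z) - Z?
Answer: 1997298025122985/361 ≈ 5.5327e+12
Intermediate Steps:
o(O, J) = (15 + J)**2
r(Z) = Z**2 - 646*Z (r(Z) = (Z**2 - 645*Z) - Z = Z**2 - 646*Z)
(-4331620 + r(-529))*((1579488 - o(1515, 88/(-418))) - 3070540) = (-4331620 - 529*(-646 - 529))*((1579488 - (15 + 88/(-418))**2) - 3070540) = (-4331620 - 529*(-1175))*((1579488 - (15 + 88*(-1/418))**2) - 3070540) = (-4331620 + 621575)*((1579488 - (15 - 4/19)**2) - 3070540) = -3710045*((1579488 - (281/19)**2) - 3070540) = -3710045*((1579488 - 1*78961/361) - 3070540) = -3710045*((1579488 - 78961/361) - 3070540) = -3710045*(570116207/361 - 3070540) = -3710045*(-538348733/361) = 1997298025122985/361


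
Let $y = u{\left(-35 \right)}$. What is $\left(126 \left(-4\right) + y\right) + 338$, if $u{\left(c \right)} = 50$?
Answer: $-116$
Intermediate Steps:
$y = 50$
$\left(126 \left(-4\right) + y\right) + 338 = \left(126 \left(-4\right) + 50\right) + 338 = \left(-504 + 50\right) + 338 = -454 + 338 = -116$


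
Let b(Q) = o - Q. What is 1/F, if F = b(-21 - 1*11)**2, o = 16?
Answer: 1/2304 ≈ 0.00043403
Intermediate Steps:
b(Q) = 16 - Q
F = 2304 (F = (16 - (-21 - 1*11))**2 = (16 - (-21 - 11))**2 = (16 - 1*(-32))**2 = (16 + 32)**2 = 48**2 = 2304)
1/F = 1/2304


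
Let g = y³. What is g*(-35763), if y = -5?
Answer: 4470375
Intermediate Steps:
g = -125 (g = (-5)³ = -125)
g*(-35763) = -125*(-35763) = 4470375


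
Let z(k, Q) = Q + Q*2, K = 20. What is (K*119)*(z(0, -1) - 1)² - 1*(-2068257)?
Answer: 2106337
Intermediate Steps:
z(k, Q) = 3*Q (z(k, Q) = Q + 2*Q = 3*Q)
(K*119)*(z(0, -1) - 1)² - 1*(-2068257) = (20*119)*(3*(-1) - 1)² - 1*(-2068257) = 2380*(-3 - 1)² + 2068257 = 2380*(-4)² + 2068257 = 2380*16 + 2068257 = 38080 + 2068257 = 2106337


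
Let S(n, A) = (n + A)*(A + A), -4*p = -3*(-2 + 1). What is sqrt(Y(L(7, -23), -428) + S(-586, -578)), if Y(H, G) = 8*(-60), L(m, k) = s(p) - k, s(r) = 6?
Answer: 12*sqrt(9341) ≈ 1159.8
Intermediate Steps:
p = -3/4 (p = -(-3)*(-2 + 1)/4 = -(-3)*(-1)/4 = -1/4*3 = -3/4 ≈ -0.75000)
S(n, A) = 2*A*(A + n) (S(n, A) = (A + n)*(2*A) = 2*A*(A + n))
L(m, k) = 6 - k
Y(H, G) = -480
sqrt(Y(L(7, -23), -428) + S(-586, -578)) = sqrt(-480 + 2*(-578)*(-578 - 586)) = sqrt(-480 + 2*(-578)*(-1164)) = sqrt(-480 + 1345584) = sqrt(1345104) = 12*sqrt(9341)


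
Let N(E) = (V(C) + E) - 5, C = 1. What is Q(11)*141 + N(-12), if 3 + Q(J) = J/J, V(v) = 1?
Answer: -298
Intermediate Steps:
Q(J) = -2 (Q(J) = -3 + J/J = -3 + 1 = -2)
N(E) = -4 + E (N(E) = (1 + E) - 5 = -4 + E)
Q(11)*141 + N(-12) = -2*141 + (-4 - 12) = -282 - 16 = -298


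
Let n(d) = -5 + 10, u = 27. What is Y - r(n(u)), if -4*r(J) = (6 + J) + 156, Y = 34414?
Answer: 137823/4 ≈ 34456.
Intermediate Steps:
n(d) = 5
r(J) = -81/2 - J/4 (r(J) = -((6 + J) + 156)/4 = -(162 + J)/4 = -81/2 - J/4)
Y - r(n(u)) = 34414 - (-81/2 - 1/4*5) = 34414 - (-81/2 - 5/4) = 34414 - 1*(-167/4) = 34414 + 167/4 = 137823/4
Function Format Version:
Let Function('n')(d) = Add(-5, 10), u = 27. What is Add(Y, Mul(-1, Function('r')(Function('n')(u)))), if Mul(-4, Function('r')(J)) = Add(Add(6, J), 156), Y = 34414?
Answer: Rational(137823, 4) ≈ 34456.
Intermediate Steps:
Function('n')(d) = 5
Function('r')(J) = Add(Rational(-81, 2), Mul(Rational(-1, 4), J)) (Function('r')(J) = Mul(Rational(-1, 4), Add(Add(6, J), 156)) = Mul(Rational(-1, 4), Add(162, J)) = Add(Rational(-81, 2), Mul(Rational(-1, 4), J)))
Add(Y, Mul(-1, Function('r')(Function('n')(u)))) = Add(34414, Mul(-1, Add(Rational(-81, 2), Mul(Rational(-1, 4), 5)))) = Add(34414, Mul(-1, Add(Rational(-81, 2), Rational(-5, 4)))) = Add(34414, Mul(-1, Rational(-167, 4))) = Add(34414, Rational(167, 4)) = Rational(137823, 4)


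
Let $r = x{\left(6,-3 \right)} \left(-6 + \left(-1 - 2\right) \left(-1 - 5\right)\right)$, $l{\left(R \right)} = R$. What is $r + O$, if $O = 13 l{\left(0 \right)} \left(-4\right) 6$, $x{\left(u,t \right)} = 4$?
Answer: $48$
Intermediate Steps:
$r = 48$ ($r = 4 \left(-6 + \left(-1 - 2\right) \left(-1 - 5\right)\right) = 4 \left(-6 - -18\right) = 4 \left(-6 + 18\right) = 4 \cdot 12 = 48$)
$O = 0$ ($O = 13 \cdot 0 \left(-4\right) 6 = 13 \cdot 0 \cdot 6 = 13 \cdot 0 = 0$)
$r + O = 48 + 0 = 48$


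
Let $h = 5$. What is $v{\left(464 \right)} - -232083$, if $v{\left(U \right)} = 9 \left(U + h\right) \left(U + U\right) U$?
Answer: $1817760915$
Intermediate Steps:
$v{\left(U \right)} = 18 U^{2} \left(5 + U\right)$ ($v{\left(U \right)} = 9 \left(U + 5\right) \left(U + U\right) U = 9 \left(5 + U\right) 2 U U = 9 \cdot 2 U \left(5 + U\right) U = 18 U \left(5 + U\right) U = 18 U^{2} \left(5 + U\right)$)
$v{\left(464 \right)} - -232083 = 18 \cdot 464^{2} \left(5 + 464\right) - -232083 = 18 \cdot 215296 \cdot 469 + 232083 = 1817528832 + 232083 = 1817760915$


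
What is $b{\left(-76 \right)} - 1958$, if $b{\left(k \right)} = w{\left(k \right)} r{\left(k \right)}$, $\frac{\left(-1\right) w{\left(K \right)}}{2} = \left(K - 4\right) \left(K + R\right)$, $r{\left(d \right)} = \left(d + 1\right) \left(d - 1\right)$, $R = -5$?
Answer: $-74845958$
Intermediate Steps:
$r{\left(d \right)} = \left(1 + d\right) \left(-1 + d\right)$
$w{\left(K \right)} = - 2 \left(-5 + K\right) \left(-4 + K\right)$ ($w{\left(K \right)} = - 2 \left(K - 4\right) \left(K - 5\right) = - 2 \left(-4 + K\right) \left(-5 + K\right) = - 2 \left(-5 + K\right) \left(-4 + K\right)$)
$b{\left(k \right)} = \left(-1 + k^{2}\right) \left(-40 - 2 k^{2} + 18 k\right)$ ($b{\left(k \right)} = \left(-40 - 2 k^{2} + 18 k\right) \left(-1 + k^{2}\right) = \left(-1 + k^{2}\right) \left(-40 - 2 k^{2} + 18 k\right)$)
$b{\left(-76 \right)} - 1958 = - 2 \left(-1 + \left(-76\right)^{2}\right) \left(20 + \left(-76\right)^{2} - -684\right) - 1958 = - 2 \left(-1 + 5776\right) \left(20 + 5776 + 684\right) - 1958 = \left(-2\right) 5775 \cdot 6480 - 1958 = -74844000 - 1958 = -74845958$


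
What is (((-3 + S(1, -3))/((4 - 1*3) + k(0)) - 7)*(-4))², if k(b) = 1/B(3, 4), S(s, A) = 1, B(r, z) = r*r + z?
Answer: 61504/49 ≈ 1255.2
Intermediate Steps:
B(r, z) = z + r² (B(r, z) = r² + z = z + r²)
k(b) = 1/13 (k(b) = 1/(4 + 3²) = 1/(4 + 9) = 1/13)
(((-3 + S(1, -3))/((4 - 1*3) + k(0)) - 7)*(-4))² = (((-3 + 1)/((4 - 1*3) + 1/13) - 7)*(-4))² = ((-2/((4 - 3) + 1/13) - 7)*(-4))² = ((-2/(1 + 1/13) - 7)*(-4))² = ((-2/14/13 - 7)*(-4))² = ((-2*13/14 - 7)*(-4))² = ((-13/7 - 7)*(-4))² = (-62/7*(-4))² = (248/7)² = 61504/49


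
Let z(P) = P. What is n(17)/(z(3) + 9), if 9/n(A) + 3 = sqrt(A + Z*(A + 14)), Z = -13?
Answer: -9/1580 - 3*I*sqrt(386)/1580 ≈ -0.0056962 - 0.037304*I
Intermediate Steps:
n(A) = 9/(-3 + sqrt(-182 - 12*A)) (n(A) = 9/(-3 + sqrt(A - 13*(A + 14))) = 9/(-3 + sqrt(A - 13*(14 + A))) = 9/(-3 + sqrt(A + (-182 - 13*A))) = 9/(-3 + sqrt(-182 - 12*A)))
n(17)/(z(3) + 9) = (9/(-3 + sqrt(2)*sqrt(-91 - 6*17)))/(3 + 9) = (9/(-3 + sqrt(2)*sqrt(-91 - 102)))/12 = (9/(-3 + sqrt(2)*sqrt(-193)))*(1/12) = (9/(-3 + sqrt(2)*(I*sqrt(193))))*(1/12) = (9/(-3 + I*sqrt(386)))*(1/12) = 3/(4*(-3 + I*sqrt(386)))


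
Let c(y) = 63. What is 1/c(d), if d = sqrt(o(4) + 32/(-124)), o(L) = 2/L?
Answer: 1/63 ≈ 0.015873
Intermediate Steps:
d = sqrt(930)/62 (d = sqrt(2/4 + 32/(-124)) = sqrt(2*(1/4) + 32*(-1/124)) = sqrt(1/2 - 8/31) = sqrt(15/62) = sqrt(930)/62 ≈ 0.49187)
1/c(d) = 1/63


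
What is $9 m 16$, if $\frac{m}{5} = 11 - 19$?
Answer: $-5760$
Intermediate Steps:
$m = -40$ ($m = 5 \left(11 - 19\right) = 5 \left(-8\right) = -40$)
$9 m 16 = 9 \left(-40\right) 16 = \left(-360\right) 16 = -5760$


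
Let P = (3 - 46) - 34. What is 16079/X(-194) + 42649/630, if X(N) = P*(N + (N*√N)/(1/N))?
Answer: 527397385877/7790577795 + 2297*I*√194/80315235 ≈ 67.697 + 0.00039835*I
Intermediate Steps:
P = -77 (P = -43 - 34 = -77)
X(N) = -77*N - 77*N^(5/2) (X(N) = -77*(N + (N*√N)/(1/N)) = -77*(N + N^(3/2)*N) = -77*(N + N^(5/2)) = -77*N - 77*N^(5/2))
16079/X(-194) + 42649/630 = 16079/(-77*(-194) - 2897972*I*√194) + 42649/630 = 16079/(14938 - 2897972*I*√194) + 42649*(1/630) = 16079/(14938 - 2897972*I*√194) + 42649/630 = 42649/630 + 16079/(14938 - 2897972*I*√194)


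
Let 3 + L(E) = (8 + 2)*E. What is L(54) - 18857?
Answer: -18320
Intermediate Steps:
L(E) = -3 + 10*E (L(E) = -3 + (8 + 2)*E = -3 + 10*E)
L(54) - 18857 = (-3 + 10*54) - 18857 = (-3 + 540) - 18857 = 537 - 18857 = -18320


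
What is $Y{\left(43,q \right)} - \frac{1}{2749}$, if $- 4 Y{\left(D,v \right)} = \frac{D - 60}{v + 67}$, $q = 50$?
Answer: $\frac{46265}{1286532} \approx 0.035961$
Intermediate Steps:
$Y{\left(D,v \right)} = - \frac{-60 + D}{4 \left(67 + v\right)}$ ($Y{\left(D,v \right)} = - \frac{\left(D - 60\right) \frac{1}{v + 67}}{4} = - \frac{\left(-60 + D\right) \frac{1}{67 + v}}{4} = - \frac{\frac{1}{67 + v} \left(-60 + D\right)}{4} = - \frac{-60 + D}{4 \left(67 + v\right)}$)
$Y{\left(43,q \right)} - \frac{1}{2749} = \frac{60 - 43}{4 \left(67 + 50\right)} - \frac{1}{2749} = \frac{60 - 43}{4 \cdot 117} - \frac{1}{2749} = \frac{1}{4} \cdot \frac{1}{117} \cdot 17 - \frac{1}{2749} = \frac{17}{468} - \frac{1}{2749} = \frac{46265}{1286532}$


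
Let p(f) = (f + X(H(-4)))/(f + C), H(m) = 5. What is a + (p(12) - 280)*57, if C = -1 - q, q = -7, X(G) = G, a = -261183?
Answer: -1662535/6 ≈ -2.7709e+5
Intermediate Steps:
C = 6 (C = -1 - 1*(-7) = -1 + 7 = 6)
p(f) = (5 + f)/(6 + f) (p(f) = (f + 5)/(f + 6) = (5 + f)/(6 + f))
a + (p(12) - 280)*57 = -261183 + ((5 + 12)/(6 + 12) - 280)*57 = -261183 + (17/18 - 280)*57 = -261183 - 5023/18*57 = -261183 - 95437/6 = -1662535/6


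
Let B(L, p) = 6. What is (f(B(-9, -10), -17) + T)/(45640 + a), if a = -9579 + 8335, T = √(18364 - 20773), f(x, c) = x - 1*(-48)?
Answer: 27/22198 + I*√2409/44396 ≈ 0.0012163 + 0.0011055*I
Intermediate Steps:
f(x, c) = 48 + x (f(x, c) = x + 48 = 48 + x)
T = I*√2409 (T = √(-2409) = I*√2409 ≈ 49.082*I)
a = -1244
(f(B(-9, -10), -17) + T)/(45640 + a) = ((48 + 6) + I*√2409)/(45640 - 1244) = (54 + I*√2409)/44396 = (54 + I*√2409)*(1/44396) = 27/22198 + I*√2409/44396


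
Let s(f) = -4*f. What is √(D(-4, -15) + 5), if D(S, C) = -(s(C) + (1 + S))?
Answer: 2*I*√13 ≈ 7.2111*I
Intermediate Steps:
D(S, C) = -1 - S + 4*C (D(S, C) = -(-4*C + (1 + S)) = -(1 + S - 4*C) = -1 - S + 4*C)
√(D(-4, -15) + 5) = √((-1 - 1*(-4) + 4*(-15)) + 5) = √((-1 + 4 - 60) + 5) = √(-57 + 5) = √(-52) = 2*I*√13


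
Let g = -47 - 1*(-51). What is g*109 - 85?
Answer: 351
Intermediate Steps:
g = 4 (g = -47 + 51 = 4)
g*109 - 85 = 4*109 - 85 = 436 - 85 = 351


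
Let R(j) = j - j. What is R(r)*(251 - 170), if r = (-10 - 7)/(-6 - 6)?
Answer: 0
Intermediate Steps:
r = 17/12 (r = -17/(-12) = -17*(-1/12) = 17/12 ≈ 1.4167)
R(j) = 0
R(r)*(251 - 170) = 0*(251 - 170) = 0*81 = 0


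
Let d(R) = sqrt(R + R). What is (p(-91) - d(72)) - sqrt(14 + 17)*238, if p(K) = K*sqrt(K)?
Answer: -12 - 238*sqrt(31) - 91*I*sqrt(91) ≈ -1337.1 - 868.08*I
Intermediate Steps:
d(R) = sqrt(2)*sqrt(R) (d(R) = sqrt(2*R) = sqrt(2)*sqrt(R))
p(K) = K**(3/2)
(p(-91) - d(72)) - sqrt(14 + 17)*238 = ((-91)**(3/2) - sqrt(2)*sqrt(72)) - sqrt(14 + 17)*238 = (-91*I*sqrt(91) - sqrt(2)*6*sqrt(2)) - sqrt(31)*238 = (-91*I*sqrt(91) - 1*12) - 238*sqrt(31) = (-91*I*sqrt(91) - 12) - 238*sqrt(31) = (-12 - 91*I*sqrt(91)) - 238*sqrt(31) = -12 - 238*sqrt(31) - 91*I*sqrt(91)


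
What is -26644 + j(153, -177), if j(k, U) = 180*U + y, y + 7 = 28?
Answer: -58483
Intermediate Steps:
y = 21 (y = -7 + 28 = 21)
j(k, U) = 21 + 180*U (j(k, U) = 180*U + 21 = 21 + 180*U)
-26644 + j(153, -177) = -26644 + (21 + 180*(-177)) = -26644 + (21 - 31860) = -26644 - 31839 = -58483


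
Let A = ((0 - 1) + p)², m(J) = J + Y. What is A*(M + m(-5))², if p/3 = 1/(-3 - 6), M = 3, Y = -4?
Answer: 64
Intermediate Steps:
m(J) = -4 + J (m(J) = J - 4 = -4 + J)
p = -⅓ (p = 3/(-3 - 6) = 3/(-9) = 3*(-⅑) = -⅓ ≈ -0.33333)
A = 16/9 (A = ((0 - 1) - ⅓)² = (-1 - ⅓)² = (-4/3)² = 16/9 ≈ 1.7778)
A*(M + m(-5))² = 16*(3 + (-4 - 5))²/9 = 16*(3 - 9)²/9 = (16/9)*(-6)² = (16/9)*36 = 64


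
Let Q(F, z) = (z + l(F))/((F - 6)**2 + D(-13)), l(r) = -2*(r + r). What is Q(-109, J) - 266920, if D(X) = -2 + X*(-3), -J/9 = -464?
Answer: -1769944214/6631 ≈ -2.6692e+5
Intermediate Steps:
J = 4176 (J = -9*(-464) = 4176)
D(X) = -2 - 3*X
l(r) = -4*r
Q(F, z) = (z - 4*F)/(37 + (-6 + F)**2) (Q(F, z) = (z - 4*F)/((F - 6)**2 + (-2 - 3*(-13))) = (z - 4*F)/((-6 + F)**2 + (-2 + 39)) = (z - 4*F)/((-6 + F)**2 + 37) = (z - 4*F)/(37 + (-6 + F)**2))
Q(-109, J) - 266920 = (4176 - 4*(-109))/(37 + (-6 - 109)**2) - 266920 = (4176 + 436)/(37 + (-115)**2) - 266920 = 4612/(37 + 13225) - 266920 = 4612/13262 - 266920 = (1/13262)*4612 - 266920 = 2306/6631 - 266920 = -1769944214/6631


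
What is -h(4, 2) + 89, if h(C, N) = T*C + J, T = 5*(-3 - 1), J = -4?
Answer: 173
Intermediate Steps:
T = -20 (T = 5*(-4) = -20)
h(C, N) = -4 - 20*C (h(C, N) = -20*C - 4 = -4 - 20*C)
-h(4, 2) + 89 = -(-4 - 20*4) + 89 = -(-4 - 80) + 89 = -1*(-84) + 89 = 84 + 89 = 173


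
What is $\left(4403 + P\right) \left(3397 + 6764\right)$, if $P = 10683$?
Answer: $153288846$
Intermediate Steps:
$\left(4403 + P\right) \left(3397 + 6764\right) = \left(4403 + 10683\right) \left(3397 + 6764\right) = 15086 \cdot 10161 = 153288846$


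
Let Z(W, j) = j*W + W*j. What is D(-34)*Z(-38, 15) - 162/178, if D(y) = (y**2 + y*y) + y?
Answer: -231125961/89 ≈ -2.5969e+6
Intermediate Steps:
Z(W, j) = 2*W*j (Z(W, j) = W*j + W*j = 2*W*j)
D(y) = y + 2*y**2 (D(y) = (y**2 + y**2) + y = 2*y**2 + y = y + 2*y**2)
D(-34)*Z(-38, 15) - 162/178 = (-34*(1 + 2*(-34)))*(2*(-38)*15) - 162/178 = -34*(1 - 68)*(-1140) - 162*1/178 = -34*(-67)*(-1140) - 81/89 = 2278*(-1140) - 81/89 = -2596920 - 81/89 = -231125961/89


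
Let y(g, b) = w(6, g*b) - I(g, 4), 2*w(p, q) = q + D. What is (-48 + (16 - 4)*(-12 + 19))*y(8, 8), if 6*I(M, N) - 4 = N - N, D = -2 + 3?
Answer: 1146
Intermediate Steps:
D = 1
I(M, N) = ⅔ (I(M, N) = ⅔ + (N - N)/6 = ⅔ + (⅙)*0 = ⅔ + 0 = ⅔)
w(p, q) = ½ + q/2 (w(p, q) = (q + 1)/2 = (1 + q)/2 = ½ + q/2)
y(g, b) = -⅙ + b*g/2 (y(g, b) = (½ + (g*b)/2) - 1*⅔ = (½ + (b*g)/2) - ⅔ = (½ + b*g/2) - ⅔ = -⅙ + b*g/2)
(-48 + (16 - 4)*(-12 + 19))*y(8, 8) = (-48 + (16 - 4)*(-12 + 19))*(-⅙ + (½)*8*8) = (-48 + 12*7)*(-⅙ + 32) = (-48 + 84)*(191/6) = 36*(191/6) = 1146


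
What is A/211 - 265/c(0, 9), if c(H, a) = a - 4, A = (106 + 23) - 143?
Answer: -11197/211 ≈ -53.066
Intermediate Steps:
A = -14 (A = 129 - 143 = -14)
c(H, a) = -4 + a
A/211 - 265/c(0, 9) = -14/211 - 265/(-4 + 9) = -14*1/211 - 265/5 = -14/211 - 265*1/5 = -14/211 - 53 = -11197/211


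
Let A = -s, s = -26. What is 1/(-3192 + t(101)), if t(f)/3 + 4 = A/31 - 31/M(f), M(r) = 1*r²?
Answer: -316231/1012411329 ≈ -0.00031235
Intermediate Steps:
M(r) = r²
A = 26 (A = -1*(-26) = 26)
t(f) = -294/31 - 93/f² (t(f) = -12 + 3*(26/31 - 31/f²) = -12 + (78/31 - 93/f²) = -294/31 - 93/f²)
1/(-3192 + t(101)) = 1/(-3192 + (-294/31 - 93/101²)) = 1/(-3192 + (-294/31 - 93*1/10201)) = 1/(-3192 + (-294/31 - 93/10201)) = 1/(-3192 - 3001977/316231) = 1/(-1012411329/316231) = -316231/1012411329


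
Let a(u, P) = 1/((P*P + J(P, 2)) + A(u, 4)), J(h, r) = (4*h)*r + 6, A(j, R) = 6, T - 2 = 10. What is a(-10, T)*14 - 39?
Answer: -701/18 ≈ -38.944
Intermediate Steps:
T = 12 (T = 2 + 10 = 12)
J(h, r) = 6 + 4*h*r (J(h, r) = 4*h*r + 6 = 6 + 4*h*r)
a(u, P) = 1/(12 + P² + 8*P) (a(u, P) = 1/((P*P + (6 + 4*P*2)) + 6) = 1/((P² + (6 + 8*P)) + 6) = 1/((6 + P² + 8*P) + 6) = 1/(12 + P² + 8*P))
a(-10, T)*14 - 39 = 14/(12 + 12² + 8*12) - 39 = 14/(12 + 144 + 96) - 39 = 14/252 - 39 = (1/252)*14 - 39 = 1/18 - 39 = -701/18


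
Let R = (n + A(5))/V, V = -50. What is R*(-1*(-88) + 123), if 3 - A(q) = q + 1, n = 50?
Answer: -9917/50 ≈ -198.34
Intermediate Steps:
A(q) = 2 - q (A(q) = 3 - (q + 1) = 3 - (1 + q) = 3 + (-1 - q) = 2 - q)
R = -47/50 (R = (50 + (2 - 1*5))/(-50) = (50 + (2 - 5))*(-1/50) = (50 - 3)*(-1/50) = 47*(-1/50) = -47/50 ≈ -0.94000)
R*(-1*(-88) + 123) = -47*(-1*(-88) + 123)/50 = -47*(88 + 123)/50 = -47/50*211 = -9917/50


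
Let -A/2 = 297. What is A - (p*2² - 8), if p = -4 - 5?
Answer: -550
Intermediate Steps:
A = -594 (A = -2*297 = -594)
p = -9
A - (p*2² - 8) = -594 - (-9*2² - 8) = -594 - (-9*4 - 8) = -594 - (-36 - 8) = -594 - 1*(-44) = -594 + 44 = -550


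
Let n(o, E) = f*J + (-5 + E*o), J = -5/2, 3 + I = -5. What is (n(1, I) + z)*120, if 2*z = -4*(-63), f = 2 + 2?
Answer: 12360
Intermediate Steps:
I = -8 (I = -3 - 5 = -8)
f = 4
J = -5/2 (J = -5*½ = -5/2 ≈ -2.5000)
n(o, E) = -15 + E*o (n(o, E) = 4*(-5/2) + (-5 + E*o) = -10 + (-5 + E*o) = -15 + E*o)
z = 126 (z = (-4*(-63))/2 = (½)*252 = 126)
(n(1, I) + z)*120 = ((-15 - 8*1) + 126)*120 = ((-15 - 8) + 126)*120 = (-23 + 126)*120 = 103*120 = 12360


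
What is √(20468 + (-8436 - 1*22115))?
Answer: I*√10083 ≈ 100.41*I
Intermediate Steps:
√(20468 + (-8436 - 1*22115)) = √(20468 + (-8436 - 22115)) = √(20468 - 30551) = √(-10083) = I*√10083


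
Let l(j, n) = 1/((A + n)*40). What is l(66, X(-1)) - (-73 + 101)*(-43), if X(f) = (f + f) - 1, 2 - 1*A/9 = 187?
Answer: 80330879/66720 ≈ 1204.0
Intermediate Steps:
A = -1665 (A = 18 - 9*187 = 18 - 1683 = -1665)
X(f) = -1 + 2*f (X(f) = 2*f - 1 = -1 + 2*f)
l(j, n) = 1/(40*(-1665 + n)) (l(j, n) = 1/((-1665 + n)*40) = (1/40)/(-1665 + n) = 1/(40*(-1665 + n)))
l(66, X(-1)) - (-73 + 101)*(-43) = 1/(40*(-1665 + (-1 + 2*(-1)))) - (-73 + 101)*(-43) = 1/(40*(-1665 + (-1 - 2))) - 28*(-43) = 1/(40*(-1665 - 3)) - 1*(-1204) = (1/40)/(-1668) + 1204 = (1/40)*(-1/1668) + 1204 = -1/66720 + 1204 = 80330879/66720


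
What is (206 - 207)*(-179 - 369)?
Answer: 548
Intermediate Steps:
(206 - 207)*(-179 - 369) = -1*(-548) = 548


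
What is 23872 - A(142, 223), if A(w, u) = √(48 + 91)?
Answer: 23872 - √139 ≈ 23860.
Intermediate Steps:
A(w, u) = √139
23872 - A(142, 223) = 23872 - √139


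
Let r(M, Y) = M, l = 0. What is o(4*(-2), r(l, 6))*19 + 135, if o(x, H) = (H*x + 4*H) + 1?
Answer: 154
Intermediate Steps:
o(x, H) = 1 + 4*H + H*x (o(x, H) = (4*H + H*x) + 1 = 1 + 4*H + H*x)
o(4*(-2), r(l, 6))*19 + 135 = (1 + 4*0 + 0*(4*(-2)))*19 + 135 = (1 + 0 + 0*(-8))*19 + 135 = (1 + 0 + 0)*19 + 135 = 1*19 + 135 = 19 + 135 = 154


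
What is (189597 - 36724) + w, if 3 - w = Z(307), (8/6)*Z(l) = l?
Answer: 610583/4 ≈ 1.5265e+5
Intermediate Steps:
Z(l) = 3*l/4
w = -909/4 (w = 3 - 3*307/4 = 3 - 1*921/4 = 3 - 921/4 = -909/4 ≈ -227.25)
(189597 - 36724) + w = (189597 - 36724) - 909/4 = 152873 - 909/4 = 610583/4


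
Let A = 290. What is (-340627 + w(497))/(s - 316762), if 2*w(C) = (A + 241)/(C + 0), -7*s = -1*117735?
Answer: 338582707/298143058 ≈ 1.1356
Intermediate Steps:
s = 117735/7 (s = -(-1)*117735/7 = -⅐*(-117735) = 117735/7 ≈ 16819.)
w(C) = 531/(2*C) (w(C) = ((290 + 241)/(C + 0))/2 = (531/C)/2 = 531/(2*C))
(-340627 + w(497))/(s - 316762) = (-340627 + (531/2)/497)/(117735/7 - 316762) = (-340627 + (531/2)*(1/497))/(-2099599/7) = (-340627 + 531/994)*(-7/2099599) = -338582707/994*(-7/2099599) = 338582707/298143058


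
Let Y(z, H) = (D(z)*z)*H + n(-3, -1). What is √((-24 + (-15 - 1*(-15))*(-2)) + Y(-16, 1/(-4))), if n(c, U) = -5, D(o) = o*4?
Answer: I*√285 ≈ 16.882*I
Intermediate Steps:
D(o) = 4*o
Y(z, H) = -5 + 4*H*z² (Y(z, H) = ((4*z)*z)*H - 5 = (4*z²)*H - 5 = 4*H*z² - 5 = -5 + 4*H*z²)
√((-24 + (-15 - 1*(-15))*(-2)) + Y(-16, 1/(-4))) = √((-24 + (-15 - 1*(-15))*(-2)) + (-5 + 4*(-16)²/(-4))) = √((-24 + (-15 + 15)*(-2)) + (-5 + 4*(-¼)*256)) = √((-24 + 0*(-2)) + (-5 - 256)) = √((-24 + 0) - 261) = √(-24 - 261) = √(-285) = I*√285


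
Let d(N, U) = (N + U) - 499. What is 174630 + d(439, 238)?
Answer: 174808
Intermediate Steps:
d(N, U) = -499 + N + U
174630 + d(439, 238) = 174630 + (-499 + 439 + 238) = 174630 + 178 = 174808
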